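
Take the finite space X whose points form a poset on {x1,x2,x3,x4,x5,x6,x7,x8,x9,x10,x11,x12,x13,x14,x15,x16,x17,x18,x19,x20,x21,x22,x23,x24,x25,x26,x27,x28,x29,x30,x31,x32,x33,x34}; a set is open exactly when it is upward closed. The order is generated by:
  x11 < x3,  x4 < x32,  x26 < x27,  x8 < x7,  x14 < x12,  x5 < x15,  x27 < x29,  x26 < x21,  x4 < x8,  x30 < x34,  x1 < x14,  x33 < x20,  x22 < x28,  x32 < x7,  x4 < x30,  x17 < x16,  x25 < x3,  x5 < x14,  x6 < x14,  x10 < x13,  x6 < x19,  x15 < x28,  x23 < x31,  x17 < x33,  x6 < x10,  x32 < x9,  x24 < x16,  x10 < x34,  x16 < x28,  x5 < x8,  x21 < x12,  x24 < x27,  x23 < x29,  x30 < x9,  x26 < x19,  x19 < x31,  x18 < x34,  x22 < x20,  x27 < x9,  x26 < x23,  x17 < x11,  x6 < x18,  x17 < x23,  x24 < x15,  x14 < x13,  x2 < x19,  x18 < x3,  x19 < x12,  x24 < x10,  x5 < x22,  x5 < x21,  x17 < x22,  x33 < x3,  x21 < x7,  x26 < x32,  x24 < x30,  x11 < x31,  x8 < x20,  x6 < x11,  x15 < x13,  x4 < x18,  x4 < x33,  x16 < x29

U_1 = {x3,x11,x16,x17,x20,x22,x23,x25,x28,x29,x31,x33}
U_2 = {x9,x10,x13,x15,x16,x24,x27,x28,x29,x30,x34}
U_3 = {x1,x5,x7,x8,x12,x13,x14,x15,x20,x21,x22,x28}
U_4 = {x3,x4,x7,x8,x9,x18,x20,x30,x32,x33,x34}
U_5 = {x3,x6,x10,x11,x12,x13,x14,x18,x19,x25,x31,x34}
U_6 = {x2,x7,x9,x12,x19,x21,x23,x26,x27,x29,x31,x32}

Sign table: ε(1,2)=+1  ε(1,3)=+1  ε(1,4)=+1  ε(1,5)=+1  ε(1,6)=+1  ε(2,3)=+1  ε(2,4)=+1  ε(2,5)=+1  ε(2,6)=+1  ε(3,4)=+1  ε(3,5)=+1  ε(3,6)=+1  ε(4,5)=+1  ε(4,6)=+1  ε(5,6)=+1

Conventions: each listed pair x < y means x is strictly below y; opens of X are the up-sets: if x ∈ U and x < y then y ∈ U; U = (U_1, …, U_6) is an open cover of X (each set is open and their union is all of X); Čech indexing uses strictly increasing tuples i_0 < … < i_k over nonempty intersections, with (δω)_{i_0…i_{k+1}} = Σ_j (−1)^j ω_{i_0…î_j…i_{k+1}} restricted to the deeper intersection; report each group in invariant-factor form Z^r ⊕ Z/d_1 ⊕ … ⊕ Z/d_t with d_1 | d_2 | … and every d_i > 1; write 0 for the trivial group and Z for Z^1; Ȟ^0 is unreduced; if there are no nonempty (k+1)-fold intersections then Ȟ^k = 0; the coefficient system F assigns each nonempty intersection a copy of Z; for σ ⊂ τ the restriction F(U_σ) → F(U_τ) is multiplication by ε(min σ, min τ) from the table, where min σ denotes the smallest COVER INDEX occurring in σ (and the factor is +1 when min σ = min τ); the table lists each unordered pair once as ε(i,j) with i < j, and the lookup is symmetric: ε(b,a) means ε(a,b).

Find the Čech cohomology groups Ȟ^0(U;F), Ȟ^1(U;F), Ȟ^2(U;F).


Ȟ^0 ≅ Z, Ȟ^1 ≅ 0, Ȟ^2 ≅ Z/2

nerve simplices:
  U12={x16,x28,x29} U13={x20,x22,x28} U14={x3,x20,x33} U15={x3,x11,x25,x31} U16={x23,x29,x31} U23={x13,x15,x28} U24={x9,x30,x34} U25={x10,x13,x34} U26={x9,x27,x29} U34={x7,x8,x20} U35={x12,x13,x14} U36={x7,x12,x21} U45={x3,x18,x34} U46={x7,x9,x32} U56={x12,x19,x31}
  U123={x28} U126={x29} U134={x20} U145={x3} U156={x31} U235={x13} U245={x34} U246={x9} U346={x7} U356={x12}
C dims 6,15,10; δ0: rk 5, SNF 1^5; δ1: rk 10, SNF 1^9·2
degree 0: 6−5−0 = 1 → Ȟ^0 ≅ Z
degree 1: 15−10−5 = 0 → Ȟ^1 ≅ 0
degree 2: 10−0−10 = 0 plus torsion [2] → Ȟ^2 ≅ Z/2


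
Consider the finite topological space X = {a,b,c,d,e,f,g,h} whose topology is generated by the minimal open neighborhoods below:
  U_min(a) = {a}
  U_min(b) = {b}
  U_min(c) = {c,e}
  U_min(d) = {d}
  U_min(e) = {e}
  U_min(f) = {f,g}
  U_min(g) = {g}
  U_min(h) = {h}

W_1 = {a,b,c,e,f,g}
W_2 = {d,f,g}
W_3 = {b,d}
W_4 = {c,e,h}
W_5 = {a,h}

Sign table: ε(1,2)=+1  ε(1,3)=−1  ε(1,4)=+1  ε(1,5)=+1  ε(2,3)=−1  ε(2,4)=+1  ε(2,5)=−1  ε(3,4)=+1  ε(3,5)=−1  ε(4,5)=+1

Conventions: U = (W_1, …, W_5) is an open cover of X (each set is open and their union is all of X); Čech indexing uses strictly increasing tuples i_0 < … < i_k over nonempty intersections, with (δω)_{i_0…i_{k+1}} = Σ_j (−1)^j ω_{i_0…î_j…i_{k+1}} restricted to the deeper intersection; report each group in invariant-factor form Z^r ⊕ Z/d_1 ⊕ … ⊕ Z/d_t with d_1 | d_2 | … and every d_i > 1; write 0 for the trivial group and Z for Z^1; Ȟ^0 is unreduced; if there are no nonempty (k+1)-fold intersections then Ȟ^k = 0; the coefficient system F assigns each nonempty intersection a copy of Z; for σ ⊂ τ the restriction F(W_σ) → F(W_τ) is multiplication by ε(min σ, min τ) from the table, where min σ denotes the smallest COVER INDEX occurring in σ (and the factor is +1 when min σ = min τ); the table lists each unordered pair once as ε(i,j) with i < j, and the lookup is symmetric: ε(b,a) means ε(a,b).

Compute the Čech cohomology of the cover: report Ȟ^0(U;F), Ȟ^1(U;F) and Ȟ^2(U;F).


Ȟ^0(U;F) ≅ Z, Ȟ^1(U;F) ≅ Z^2, Ȟ^2(U;F) ≅ 0

intersection data:
  W12={f,g} W13={b} W14={c,e} W15={a} W23={d} W45={h}
C dims 5,6; δ0: rk 4, SNF 1^4
Ȟ^0 = (5 − 4) − 0 = 1, so Ȟ^0 ≅ Z
Ȟ^1 = (6 − 0) − 4 = 2, so Ȟ^1 ≅ Z^2
Ȟ^2 = (0 − 0) − 0 = 0, so Ȟ^2 ≅ 0


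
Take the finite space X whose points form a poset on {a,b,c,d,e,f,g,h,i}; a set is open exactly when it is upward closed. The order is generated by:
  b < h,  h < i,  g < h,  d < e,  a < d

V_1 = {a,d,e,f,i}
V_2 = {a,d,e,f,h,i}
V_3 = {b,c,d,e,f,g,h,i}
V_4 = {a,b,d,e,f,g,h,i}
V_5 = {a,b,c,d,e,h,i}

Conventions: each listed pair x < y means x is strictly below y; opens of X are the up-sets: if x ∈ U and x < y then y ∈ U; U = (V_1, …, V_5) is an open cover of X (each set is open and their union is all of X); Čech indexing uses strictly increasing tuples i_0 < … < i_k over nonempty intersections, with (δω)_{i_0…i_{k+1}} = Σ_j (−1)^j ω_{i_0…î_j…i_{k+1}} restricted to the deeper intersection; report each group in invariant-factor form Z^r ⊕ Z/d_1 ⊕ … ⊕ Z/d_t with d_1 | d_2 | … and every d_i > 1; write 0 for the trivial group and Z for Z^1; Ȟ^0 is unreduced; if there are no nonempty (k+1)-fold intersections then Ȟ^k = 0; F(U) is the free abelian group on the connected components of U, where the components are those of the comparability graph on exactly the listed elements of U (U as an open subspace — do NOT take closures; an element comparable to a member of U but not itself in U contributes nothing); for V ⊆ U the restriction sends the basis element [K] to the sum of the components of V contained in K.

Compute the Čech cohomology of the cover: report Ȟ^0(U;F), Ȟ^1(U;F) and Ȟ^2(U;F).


nonempty intersections:
  V12={a,d,e,f,i} V13={d,e,f,i} V14={a,d,e,f,i} V15={a,d,e,i} V23={d,e,f,h,i} V24={a,d,e,f,h,i} V25={a,d,e,h,i} V34={b,d,e,f,g,h,i} V35={b,c,d,e,h,i} V45={a,b,d,e,h,i}
  V123={d,e,f,i} V124={a,d,e,f,i} V125={a,d,e,i} V134={d,e,f,i} V135={d,e,i} V145={a,d,e,i} V234={d,e,f,h,i} V235={d,e,h,i} V245={a,d,e,h,i} V345={b,d,e,h,i}
  V1234={d,e,f,i} V1235={d,e,i} V1245={a,d,e,i} V1345={d,e,i} V2345={d,e,h,i}
  V12345={d,e,i}
components per intersection:
  V1: {a,d,e} {f} {i}
  V2: {a,d,e} {f} {h,i}
  V3: {b,g,h,i} {c} {d,e} {f}
  V4: {a,d,e} {b,g,h,i} {f}
  V5: {a,d,e} {b,h,i} {c}
  V12: {a,d,e} {f} {i}
  V13: {d,e} {f} {i}
  V14: {a,d,e} {f} {i}
  V15: {a,d,e} {i}
  V23: {d,e} {f} {h,i}
  V24: {a,d,e} {f} {h,i}
  V25: {a,d,e} {h,i}
  V34: {b,g,h,i} {d,e} {f}
  V35: {b,h,i} {c} {d,e}
  V45: {a,d,e} {b,h,i}
  V123: {d,e} {f} {i}
  V124: {a,d,e} {f} {i}
  V125: {a,d,e} {i}
  V134: {d,e} {f} {i}
  V135: {d,e} {i}
  V145: {a,d,e} {i}
  V234: {d,e} {f} {h,i}
  V235: {d,e} {h,i}
  V245: {a,d,e} {h,i}
  V345: {b,h,i} {d,e}
  V1234: {d,e} {f} {i}
  V1235: {d,e} {i}
  V1245: {a,d,e} {i}
  V1345: {d,e} {i}
  V2345: {d,e} {h,i}
  V12345: {d,e} {i}
C dims 16,27,24,11; δ0: rk 12, SNF 1^12; δ1: rk 15, SNF 1^15; δ2: rk 9, SNF 1^9
Ȟ^0: (16−12)−0=4 ⇒ Z^4
Ȟ^1: (27−15)−12=0 ⇒ 0
Ȟ^2: (24−9)−15=0 ⇒ 0

Ȟ^0 ≅ Z^4, Ȟ^1 ≅ 0 and Ȟ^2 ≅ 0


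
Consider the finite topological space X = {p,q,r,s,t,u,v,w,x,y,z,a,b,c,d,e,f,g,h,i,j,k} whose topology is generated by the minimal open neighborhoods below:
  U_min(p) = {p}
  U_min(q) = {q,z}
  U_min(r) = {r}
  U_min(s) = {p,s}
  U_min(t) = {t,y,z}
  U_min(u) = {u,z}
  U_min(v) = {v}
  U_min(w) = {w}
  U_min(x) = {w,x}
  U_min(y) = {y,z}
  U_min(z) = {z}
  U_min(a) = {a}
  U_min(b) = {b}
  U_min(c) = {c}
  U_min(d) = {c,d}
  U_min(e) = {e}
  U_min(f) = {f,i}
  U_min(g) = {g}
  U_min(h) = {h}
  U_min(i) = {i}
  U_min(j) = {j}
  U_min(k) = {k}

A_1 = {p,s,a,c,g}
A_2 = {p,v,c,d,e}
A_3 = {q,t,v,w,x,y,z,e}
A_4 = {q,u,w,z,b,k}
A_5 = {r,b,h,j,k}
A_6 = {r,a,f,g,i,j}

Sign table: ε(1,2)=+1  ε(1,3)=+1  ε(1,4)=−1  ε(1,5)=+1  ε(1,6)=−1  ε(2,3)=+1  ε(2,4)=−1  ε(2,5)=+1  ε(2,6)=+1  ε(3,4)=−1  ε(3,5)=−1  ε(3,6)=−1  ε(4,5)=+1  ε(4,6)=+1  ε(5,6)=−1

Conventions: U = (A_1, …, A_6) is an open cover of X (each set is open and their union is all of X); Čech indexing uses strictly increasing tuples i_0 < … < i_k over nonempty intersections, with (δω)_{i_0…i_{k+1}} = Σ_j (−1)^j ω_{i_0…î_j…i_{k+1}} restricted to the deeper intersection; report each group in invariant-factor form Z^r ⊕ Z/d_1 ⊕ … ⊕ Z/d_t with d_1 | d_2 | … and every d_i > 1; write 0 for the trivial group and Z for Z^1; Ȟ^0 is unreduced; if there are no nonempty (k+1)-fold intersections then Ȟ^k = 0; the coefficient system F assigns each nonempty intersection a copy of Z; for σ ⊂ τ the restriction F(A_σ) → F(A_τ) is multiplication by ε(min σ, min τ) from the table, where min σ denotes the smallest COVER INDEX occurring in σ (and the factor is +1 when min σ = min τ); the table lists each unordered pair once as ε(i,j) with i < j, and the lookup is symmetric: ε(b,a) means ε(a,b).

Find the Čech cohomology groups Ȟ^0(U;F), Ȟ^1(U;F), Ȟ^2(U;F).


intersection data:
  A12={p,c} A16={a,g} A23={v,e} A34={q,w,z} A45={b,k} A56={r,j}
C dims 6,6; δ0: rk 6, SNF 1^5·2
Ȟ^0 = (6 − 6) − 0 = 0, so Ȟ^0 ≅ 0
Ȟ^1 = (6 − 0) − 6 = 0 plus torsion [2], so Ȟ^1 ≅ Z/2
Ȟ^2 = (0 − 0) − 0 = 0, so Ȟ^2 ≅ 0

Ȟ^0 ≅ 0,  Ȟ^1 ≅ Z/2,  Ȟ^2 ≅ 0


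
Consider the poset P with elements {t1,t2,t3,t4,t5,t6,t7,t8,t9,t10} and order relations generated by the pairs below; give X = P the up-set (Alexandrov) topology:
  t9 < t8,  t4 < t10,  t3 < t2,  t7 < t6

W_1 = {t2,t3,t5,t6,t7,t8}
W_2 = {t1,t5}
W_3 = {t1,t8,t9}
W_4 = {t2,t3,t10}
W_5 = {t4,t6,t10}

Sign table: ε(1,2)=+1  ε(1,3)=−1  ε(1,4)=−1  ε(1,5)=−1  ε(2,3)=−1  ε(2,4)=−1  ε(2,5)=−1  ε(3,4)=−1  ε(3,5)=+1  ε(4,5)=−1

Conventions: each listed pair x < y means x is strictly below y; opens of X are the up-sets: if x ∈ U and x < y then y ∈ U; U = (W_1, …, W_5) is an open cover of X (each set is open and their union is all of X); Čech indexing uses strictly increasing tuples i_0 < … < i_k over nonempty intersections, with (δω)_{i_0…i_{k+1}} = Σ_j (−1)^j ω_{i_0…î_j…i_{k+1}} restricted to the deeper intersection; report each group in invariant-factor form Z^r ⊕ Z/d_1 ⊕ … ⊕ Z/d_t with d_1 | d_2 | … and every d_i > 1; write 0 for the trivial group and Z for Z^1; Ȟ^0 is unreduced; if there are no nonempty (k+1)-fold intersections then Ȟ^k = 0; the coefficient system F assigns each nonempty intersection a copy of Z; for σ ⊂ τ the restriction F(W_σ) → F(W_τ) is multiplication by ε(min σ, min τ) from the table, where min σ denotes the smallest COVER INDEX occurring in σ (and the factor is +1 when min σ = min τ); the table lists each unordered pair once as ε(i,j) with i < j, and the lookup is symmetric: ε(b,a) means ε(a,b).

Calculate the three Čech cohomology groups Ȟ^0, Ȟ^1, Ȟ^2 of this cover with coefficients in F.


nerve simplices:
  W12={t5} W13={t8} W14={t2,t3} W15={t6} W23={t1} W45={t10}
C dims 5,6; δ0: rk 5, SNF 1^4·2
degree 0: 5−5−0 = 0 → Ȟ^0 ≅ 0
degree 1: 6−0−5 = 1 plus torsion [2] → Ȟ^1 ≅ Z ⊕ Z/2
degree 2: 0−0−0 = 0 → Ȟ^2 ≅ 0

Ȟ^0 = 0; Ȟ^1 = Z ⊕ Z/2; Ȟ^2 = 0


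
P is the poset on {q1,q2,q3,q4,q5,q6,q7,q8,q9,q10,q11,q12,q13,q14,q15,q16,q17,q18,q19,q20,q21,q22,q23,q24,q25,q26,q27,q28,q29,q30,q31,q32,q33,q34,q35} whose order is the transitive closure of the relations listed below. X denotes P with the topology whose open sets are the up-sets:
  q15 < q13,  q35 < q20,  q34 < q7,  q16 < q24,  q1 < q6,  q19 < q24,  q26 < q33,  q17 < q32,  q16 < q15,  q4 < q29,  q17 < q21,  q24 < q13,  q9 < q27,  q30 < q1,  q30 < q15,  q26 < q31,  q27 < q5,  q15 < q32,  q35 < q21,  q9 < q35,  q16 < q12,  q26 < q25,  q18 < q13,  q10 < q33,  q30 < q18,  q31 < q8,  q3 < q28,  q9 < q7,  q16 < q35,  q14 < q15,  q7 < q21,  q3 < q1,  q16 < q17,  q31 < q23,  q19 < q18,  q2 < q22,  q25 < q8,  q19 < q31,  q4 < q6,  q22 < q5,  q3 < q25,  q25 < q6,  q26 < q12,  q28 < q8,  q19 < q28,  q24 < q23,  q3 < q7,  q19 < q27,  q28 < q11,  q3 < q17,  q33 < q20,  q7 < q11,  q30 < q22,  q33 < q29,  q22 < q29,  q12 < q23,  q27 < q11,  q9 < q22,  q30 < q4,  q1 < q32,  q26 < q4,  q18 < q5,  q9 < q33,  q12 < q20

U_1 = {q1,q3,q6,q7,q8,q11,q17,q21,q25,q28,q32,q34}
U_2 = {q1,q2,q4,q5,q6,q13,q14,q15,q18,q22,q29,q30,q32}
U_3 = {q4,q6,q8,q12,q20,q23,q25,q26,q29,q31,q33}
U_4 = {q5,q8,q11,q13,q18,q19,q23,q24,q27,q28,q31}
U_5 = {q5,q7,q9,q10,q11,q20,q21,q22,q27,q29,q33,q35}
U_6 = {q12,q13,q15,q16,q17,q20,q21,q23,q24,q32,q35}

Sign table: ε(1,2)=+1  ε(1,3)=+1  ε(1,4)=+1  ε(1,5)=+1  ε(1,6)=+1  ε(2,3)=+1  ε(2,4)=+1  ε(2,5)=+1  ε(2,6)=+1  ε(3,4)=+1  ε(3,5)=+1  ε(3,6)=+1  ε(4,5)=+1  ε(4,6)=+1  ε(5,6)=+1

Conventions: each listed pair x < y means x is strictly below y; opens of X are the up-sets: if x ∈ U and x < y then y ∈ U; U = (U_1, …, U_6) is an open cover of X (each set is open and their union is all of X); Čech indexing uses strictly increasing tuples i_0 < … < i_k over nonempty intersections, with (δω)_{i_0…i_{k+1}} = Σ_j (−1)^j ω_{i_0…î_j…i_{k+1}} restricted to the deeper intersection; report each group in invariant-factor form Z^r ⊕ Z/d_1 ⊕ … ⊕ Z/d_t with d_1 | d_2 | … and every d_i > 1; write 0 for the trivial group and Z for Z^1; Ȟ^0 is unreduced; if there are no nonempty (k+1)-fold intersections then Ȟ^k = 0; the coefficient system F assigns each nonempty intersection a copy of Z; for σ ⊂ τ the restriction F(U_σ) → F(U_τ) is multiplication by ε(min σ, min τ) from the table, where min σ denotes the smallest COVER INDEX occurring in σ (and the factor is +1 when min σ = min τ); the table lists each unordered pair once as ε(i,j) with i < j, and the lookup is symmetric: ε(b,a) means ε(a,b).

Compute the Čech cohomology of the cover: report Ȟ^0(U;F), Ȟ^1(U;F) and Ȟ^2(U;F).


Ȟ^0(U;F) ≅ Z, Ȟ^1(U;F) ≅ 0 and Ȟ^2(U;F) ≅ Z/2

nonempty intersections:
  U12={q1,q6,q32} U13={q6,q8,q25} U14={q8,q11,q28} U15={q7,q11,q21} U16={q17,q21,q32} U23={q4,q6,q29} U24={q5,q13,q18} U25={q5,q22,q29} U26={q13,q15,q32} U34={q8,q23,q31} U35={q20,q29,q33} U36={q12,q20,q23} U45={q5,q11,q27} U46={q13,q23,q24} U56={q20,q21,q35}
  U123={q6} U126={q32} U134={q8} U145={q11} U156={q21} U235={q29} U245={q5} U246={q13} U346={q23} U356={q20}
C dims 6,15,10; δ0: rk 5, SNF 1^5; δ1: rk 10, SNF 1^9·2
Ȟ^0: (6−5)−0=1 ⇒ Z
Ȟ^1: (15−10)−5=0 ⇒ 0
Ȟ^2: (10−0)−10=0 plus torsion [2] ⇒ Z/2


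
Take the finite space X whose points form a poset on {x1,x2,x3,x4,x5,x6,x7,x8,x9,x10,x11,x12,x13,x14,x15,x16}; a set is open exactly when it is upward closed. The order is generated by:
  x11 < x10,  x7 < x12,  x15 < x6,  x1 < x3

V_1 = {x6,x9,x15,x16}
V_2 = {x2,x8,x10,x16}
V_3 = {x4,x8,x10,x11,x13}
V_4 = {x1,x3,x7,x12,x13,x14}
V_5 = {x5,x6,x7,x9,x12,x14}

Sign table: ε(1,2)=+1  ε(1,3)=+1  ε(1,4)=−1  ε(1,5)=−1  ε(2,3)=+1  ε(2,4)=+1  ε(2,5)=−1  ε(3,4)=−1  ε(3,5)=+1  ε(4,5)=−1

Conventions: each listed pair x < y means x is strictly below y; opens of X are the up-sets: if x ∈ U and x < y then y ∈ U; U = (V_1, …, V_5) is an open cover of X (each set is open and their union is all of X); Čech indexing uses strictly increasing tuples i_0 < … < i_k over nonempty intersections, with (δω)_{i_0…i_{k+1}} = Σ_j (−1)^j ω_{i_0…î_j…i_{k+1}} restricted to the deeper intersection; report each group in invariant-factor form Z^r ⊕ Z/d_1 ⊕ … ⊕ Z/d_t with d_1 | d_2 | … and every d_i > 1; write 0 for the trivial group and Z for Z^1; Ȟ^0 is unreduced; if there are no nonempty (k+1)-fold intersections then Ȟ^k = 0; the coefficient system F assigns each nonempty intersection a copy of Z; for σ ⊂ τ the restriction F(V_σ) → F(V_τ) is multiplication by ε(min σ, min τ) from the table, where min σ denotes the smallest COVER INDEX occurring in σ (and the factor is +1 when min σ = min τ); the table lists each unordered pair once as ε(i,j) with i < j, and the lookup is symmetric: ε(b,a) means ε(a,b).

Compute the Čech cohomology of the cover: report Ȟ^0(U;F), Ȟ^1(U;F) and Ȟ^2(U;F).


nerve simplices:
  V12={x16} V15={x6,x9} V23={x8,x10} V34={x13} V45={x7,x12,x14}
C dims 5,5; δ0: rk 5, SNF 1^4·2
degree 0: 5−5−0 = 0 → Ȟ^0 ≅ 0
degree 1: 5−0−5 = 0 plus torsion [2] → Ȟ^1 ≅ Z/2
degree 2: 0−0−0 = 0 → Ȟ^2 ≅ 0

Ȟ^0 = 0,  Ȟ^1 = Z/2,  Ȟ^2 = 0


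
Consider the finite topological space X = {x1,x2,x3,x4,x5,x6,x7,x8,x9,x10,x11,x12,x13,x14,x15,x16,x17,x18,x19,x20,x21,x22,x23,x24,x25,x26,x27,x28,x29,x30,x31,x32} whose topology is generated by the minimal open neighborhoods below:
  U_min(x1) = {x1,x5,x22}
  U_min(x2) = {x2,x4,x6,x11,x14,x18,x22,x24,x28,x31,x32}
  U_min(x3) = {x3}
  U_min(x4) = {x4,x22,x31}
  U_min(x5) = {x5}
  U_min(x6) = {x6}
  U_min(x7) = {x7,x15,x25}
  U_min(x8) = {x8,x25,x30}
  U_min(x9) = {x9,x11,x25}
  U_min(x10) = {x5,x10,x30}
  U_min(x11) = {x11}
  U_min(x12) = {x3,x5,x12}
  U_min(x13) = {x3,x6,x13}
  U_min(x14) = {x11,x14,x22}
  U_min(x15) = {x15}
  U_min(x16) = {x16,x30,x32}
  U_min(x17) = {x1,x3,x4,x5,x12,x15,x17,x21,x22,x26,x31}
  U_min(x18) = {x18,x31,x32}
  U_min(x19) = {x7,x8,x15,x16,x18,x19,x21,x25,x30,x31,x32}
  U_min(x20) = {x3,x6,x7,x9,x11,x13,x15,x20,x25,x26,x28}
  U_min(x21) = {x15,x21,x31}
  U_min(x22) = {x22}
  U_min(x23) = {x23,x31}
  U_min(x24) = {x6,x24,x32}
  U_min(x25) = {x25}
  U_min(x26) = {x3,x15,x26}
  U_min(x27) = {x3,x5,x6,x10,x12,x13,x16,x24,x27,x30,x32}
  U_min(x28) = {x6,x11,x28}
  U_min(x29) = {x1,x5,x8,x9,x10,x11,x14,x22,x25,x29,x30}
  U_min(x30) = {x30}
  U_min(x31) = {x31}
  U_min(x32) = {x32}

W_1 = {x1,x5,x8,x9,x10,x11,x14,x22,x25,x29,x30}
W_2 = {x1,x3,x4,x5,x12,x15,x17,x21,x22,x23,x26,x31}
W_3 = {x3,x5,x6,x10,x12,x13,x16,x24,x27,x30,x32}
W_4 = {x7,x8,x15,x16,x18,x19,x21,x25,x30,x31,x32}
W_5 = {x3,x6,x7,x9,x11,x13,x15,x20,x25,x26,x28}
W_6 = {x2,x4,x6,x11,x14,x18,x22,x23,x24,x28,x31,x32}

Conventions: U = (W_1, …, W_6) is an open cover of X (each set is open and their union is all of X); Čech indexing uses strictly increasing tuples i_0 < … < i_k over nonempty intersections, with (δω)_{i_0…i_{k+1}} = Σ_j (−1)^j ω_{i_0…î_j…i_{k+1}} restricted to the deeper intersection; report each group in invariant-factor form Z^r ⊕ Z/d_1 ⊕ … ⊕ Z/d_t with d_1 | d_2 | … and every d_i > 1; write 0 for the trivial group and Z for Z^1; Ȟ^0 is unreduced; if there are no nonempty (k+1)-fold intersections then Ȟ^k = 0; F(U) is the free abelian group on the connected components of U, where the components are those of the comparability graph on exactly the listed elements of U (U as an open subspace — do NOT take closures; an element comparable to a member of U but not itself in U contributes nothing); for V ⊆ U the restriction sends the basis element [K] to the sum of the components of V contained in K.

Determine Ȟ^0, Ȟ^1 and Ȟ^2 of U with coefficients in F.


Ȟ^0 = Z,  Ȟ^1 = 0,  Ȟ^2 = Z/2

nerve of the cover:
  W12={x1,x5,x22} W13={x5,x10,x30} W14={x8,x25,x30} W15={x9,x11,x25} W16={x11,x14,x22} W23={x3,x5,x12} W24={x15,x21,x31} W25={x3,x15,x26} W26={x4,x22,x23,x31} W34={x16,x30,x32} W35={x3,x6,x13} W36={x6,x24,x32} W45={x7,x15,x25} W46={x18,x31,x32} W56={x6,x11,x28}
  W123={x5} W126={x22} W134={x30} W145={x25} W156={x11} W235={x3} W245={x15} W246={x31} W346={x32} W356={x6}
components per intersection:
  W1: {x1,x5,x8,x9,x10,x11,x14,x22,x25,x29,x30}
  W2: {x1,x3,x4,x5,x12,x15,x17,x21,x22,x23,x26,x31}
  W3: {x3,x5,x6,x10,x12,x13,x16,x24,x27,x30,x32}
  W4: {x7,x8,x15,x16,x18,x19,x21,x25,x30,x31,x32}
  W5: {x3,x6,x7,x9,x11,x13,x15,x20,x25,x26,x28}
  W6: {x2,x4,x6,x11,x14,x18,x22,x23,x24,x28,x31,x32}
  W12: {x1,x5,x22}
  W13: {x5,x10,x30}
  W14: {x8,x25,x30}
  W15: {x9,x11,x25}
  W16: {x11,x14,x22}
  W23: {x3,x5,x12}
  W24: {x15,x21,x31}
  W25: {x3,x15,x26}
  W26: {x4,x22,x23,x31}
  W34: {x16,x30,x32}
  W35: {x3,x6,x13}
  W36: {x6,x24,x32}
  W45: {x7,x15,x25}
  W46: {x18,x31,x32}
  W56: {x6,x11,x28}
  W123: {x5}
  W126: {x22}
  W134: {x30}
  W145: {x25}
  W156: {x11}
  W235: {x3}
  W245: {x15}
  W246: {x31}
  W346: {x32}
  W356: {x6}
C dims 6,15,10; δ0: rk 5, SNF 1^5; δ1: rk 10, SNF 1^9·2
Ȟ^0 = (6 − 5) − 0 = 1, so Ȟ^0 ≅ Z
Ȟ^1 = (15 − 10) − 5 = 0, so Ȟ^1 ≅ 0
Ȟ^2 = (10 − 0) − 10 = 0 plus torsion [2], so Ȟ^2 ≅ Z/2


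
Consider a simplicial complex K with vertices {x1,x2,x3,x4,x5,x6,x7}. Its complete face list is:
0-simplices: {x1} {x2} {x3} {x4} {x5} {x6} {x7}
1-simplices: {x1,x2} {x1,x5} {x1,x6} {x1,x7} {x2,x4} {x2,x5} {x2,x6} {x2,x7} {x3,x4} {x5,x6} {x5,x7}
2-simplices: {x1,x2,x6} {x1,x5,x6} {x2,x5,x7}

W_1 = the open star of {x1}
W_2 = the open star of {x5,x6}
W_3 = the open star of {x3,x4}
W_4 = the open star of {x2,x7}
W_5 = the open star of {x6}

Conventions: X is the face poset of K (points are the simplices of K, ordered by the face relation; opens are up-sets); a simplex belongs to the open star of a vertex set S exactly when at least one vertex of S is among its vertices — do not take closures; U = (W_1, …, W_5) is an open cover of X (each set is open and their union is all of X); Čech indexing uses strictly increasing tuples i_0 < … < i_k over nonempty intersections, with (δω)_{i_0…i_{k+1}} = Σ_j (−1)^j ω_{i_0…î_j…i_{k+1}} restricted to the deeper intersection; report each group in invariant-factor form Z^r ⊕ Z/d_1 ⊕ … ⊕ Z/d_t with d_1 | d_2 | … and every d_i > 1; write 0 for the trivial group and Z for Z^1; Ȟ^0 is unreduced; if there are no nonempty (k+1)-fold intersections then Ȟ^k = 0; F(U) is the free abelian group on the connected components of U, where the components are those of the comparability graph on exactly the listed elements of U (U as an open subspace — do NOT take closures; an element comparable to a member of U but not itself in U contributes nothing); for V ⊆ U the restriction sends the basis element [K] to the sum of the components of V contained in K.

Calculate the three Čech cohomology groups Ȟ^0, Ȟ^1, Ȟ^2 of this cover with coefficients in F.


Ȟ^0 ≅ Z; Ȟ^1 ≅ Z^2; Ȟ^2 ≅ 0

nerve simplices:
  W1={{x1},{x1,x2},{x1,x5},{x1,x6},{x1,x7},{x1,x2,x6},{x1,x5,x6}} W2={{x5},{x6},{x1,x5},{x1,x6},{x2,x5},{x2,x6},{x5,x6},{x5,x7},{x1,x2,x6},{x1,x5,x6},{x2,x5,x7}} W3={{x3},{x4},{x2,x4},{x3,x4}} W4={{x2},{x7},{x1,x2},{x1,x7},{x2,x4},{x2,x5},{x2,x6},{x2,x7},{x5,x7},{x1,x2,x6},{x2,x5,x7}} W5={{x6},{x1,x6},{x2,x6},{x5,x6},{x1,x2,x6},{x1,x5,x6}}
  W12={{x1,x5},{x1,x6},{x1,x2,x6},{x1,x5,x6}} W14={{x1,x2},{x1,x7},{x1,x2,x6}} W15={{x1,x6},{x1,x2,x6},{x1,x5,x6}} W24={{x2,x5},{x2,x6},{x5,x7},{x1,x2,x6},{x2,x5,x7}} W25={{x6},{x1,x6},{x2,x6},{x5,x6},{x1,x2,x6},{x1,x5,x6}} W34={{x2,x4}} W45={{x2,x6},{x1,x2,x6}}
  W124={{x1,x2,x6}} W125={{x1,x6},{x1,x2,x6},{x1,x5,x6}} W145={{x1,x2,x6}} W245={{x2,x6},{x1,x2,x6}}
  W1245={{x1,x2,x6}}
components per intersection:
  W1: {{x1},{x1,x2},{x1,x5},{x1,x6},{x1,x7},{x1,x2,x6},{x1,x5,x6}}
  W2: {{x5},{x6},{x1,x5},{x1,x6},{x2,x5},{x2,x6},{x5,x6},{x5,x7},{x1,x2,x6},{x1,x5,x6},{x2,x5,x7}}
  W3: {{x3},{x4},{x2,x4},{x3,x4}}
  W4: {{x2},{x7},{x1,x2},{x1,x7},{x2,x4},{x2,x5},{x2,x6},{x2,x7},{x5,x7},{x1,x2,x6},{x2,x5,x7}}
  W5: {{x6},{x1,x6},{x2,x6},{x5,x6},{x1,x2,x6},{x1,x5,x6}}
  W12: {{x1,x5},{x1,x6},{x1,x2,x6},{x1,x5,x6}}
  W14: {{x1,x2},{x1,x2,x6}} {{x1,x7}}
  W15: {{x1,x6},{x1,x2,x6},{x1,x5,x6}}
  W24: {{x2,x5},{x5,x7},{x2,x5,x7}} {{x2,x6},{x1,x2,x6}}
  W25: {{x6},{x1,x6},{x2,x6},{x5,x6},{x1,x2,x6},{x1,x5,x6}}
  W34: {{x2,x4}}
  W45: {{x2,x6},{x1,x2,x6}}
  W124: {{x1,x2,x6}}
  W125: {{x1,x6},{x1,x2,x6},{x1,x5,x6}}
  W145: {{x1,x2,x6}}
  W245: {{x2,x6},{x1,x2,x6}}
  W1245: {{x1,x2,x6}}
C dims 5,9,4,1; δ0: rk 4, SNF 1^4; δ1: rk 3, SNF 1^3; δ2: rk 1, SNF 1^1
degree 0: 5−4−0 = 1 → Ȟ^0 ≅ Z
degree 1: 9−3−4 = 2 → Ȟ^1 ≅ Z^2
degree 2: 4−1−3 = 0 → Ȟ^2 ≅ 0


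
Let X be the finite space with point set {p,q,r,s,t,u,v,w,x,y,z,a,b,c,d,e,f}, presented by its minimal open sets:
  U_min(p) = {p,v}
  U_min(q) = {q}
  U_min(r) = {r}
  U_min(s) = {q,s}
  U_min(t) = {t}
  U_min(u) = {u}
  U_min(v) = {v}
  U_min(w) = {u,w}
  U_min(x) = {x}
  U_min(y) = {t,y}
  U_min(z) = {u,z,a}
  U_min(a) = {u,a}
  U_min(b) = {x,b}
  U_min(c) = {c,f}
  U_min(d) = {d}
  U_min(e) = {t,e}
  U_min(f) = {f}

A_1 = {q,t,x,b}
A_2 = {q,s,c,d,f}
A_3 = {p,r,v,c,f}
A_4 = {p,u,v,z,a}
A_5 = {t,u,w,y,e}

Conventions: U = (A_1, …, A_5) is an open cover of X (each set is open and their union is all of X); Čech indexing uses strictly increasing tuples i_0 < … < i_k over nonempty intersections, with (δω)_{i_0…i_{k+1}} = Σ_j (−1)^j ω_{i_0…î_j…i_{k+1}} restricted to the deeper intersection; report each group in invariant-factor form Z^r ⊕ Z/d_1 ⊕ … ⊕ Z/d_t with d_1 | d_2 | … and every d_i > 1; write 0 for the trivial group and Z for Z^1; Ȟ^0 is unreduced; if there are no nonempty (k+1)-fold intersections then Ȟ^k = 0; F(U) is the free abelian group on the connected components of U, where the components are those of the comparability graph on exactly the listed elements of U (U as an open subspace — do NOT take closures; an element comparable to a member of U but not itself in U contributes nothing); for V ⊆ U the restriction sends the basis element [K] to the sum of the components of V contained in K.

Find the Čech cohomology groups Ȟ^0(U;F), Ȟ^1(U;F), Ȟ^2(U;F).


nonempty intersections:
  A12={q} A15={t} A23={c,f} A34={p,v} A45={u}
components per intersection:
  A1: {q} {t} {x,b}
  A2: {q,s} {c,f} {d}
  A3: {p,v} {r} {c,f}
  A4: {p,v} {u,z,a}
  A5: {t,y,e} {u,w}
  A12: {q}
  A15: {t}
  A23: {c,f}
  A34: {p,v}
  A45: {u}
C dims 13,5; δ0: rk 5, SNF 1^5
Ȟ^0: (13−5)−0=8 ⇒ Z^8
Ȟ^1: (5−0)−5=0 ⇒ 0
Ȟ^2: (0−0)−0=0 ⇒ 0

Ȟ^0 ≅ Z^8, Ȟ^1 ≅ 0 and Ȟ^2 ≅ 0


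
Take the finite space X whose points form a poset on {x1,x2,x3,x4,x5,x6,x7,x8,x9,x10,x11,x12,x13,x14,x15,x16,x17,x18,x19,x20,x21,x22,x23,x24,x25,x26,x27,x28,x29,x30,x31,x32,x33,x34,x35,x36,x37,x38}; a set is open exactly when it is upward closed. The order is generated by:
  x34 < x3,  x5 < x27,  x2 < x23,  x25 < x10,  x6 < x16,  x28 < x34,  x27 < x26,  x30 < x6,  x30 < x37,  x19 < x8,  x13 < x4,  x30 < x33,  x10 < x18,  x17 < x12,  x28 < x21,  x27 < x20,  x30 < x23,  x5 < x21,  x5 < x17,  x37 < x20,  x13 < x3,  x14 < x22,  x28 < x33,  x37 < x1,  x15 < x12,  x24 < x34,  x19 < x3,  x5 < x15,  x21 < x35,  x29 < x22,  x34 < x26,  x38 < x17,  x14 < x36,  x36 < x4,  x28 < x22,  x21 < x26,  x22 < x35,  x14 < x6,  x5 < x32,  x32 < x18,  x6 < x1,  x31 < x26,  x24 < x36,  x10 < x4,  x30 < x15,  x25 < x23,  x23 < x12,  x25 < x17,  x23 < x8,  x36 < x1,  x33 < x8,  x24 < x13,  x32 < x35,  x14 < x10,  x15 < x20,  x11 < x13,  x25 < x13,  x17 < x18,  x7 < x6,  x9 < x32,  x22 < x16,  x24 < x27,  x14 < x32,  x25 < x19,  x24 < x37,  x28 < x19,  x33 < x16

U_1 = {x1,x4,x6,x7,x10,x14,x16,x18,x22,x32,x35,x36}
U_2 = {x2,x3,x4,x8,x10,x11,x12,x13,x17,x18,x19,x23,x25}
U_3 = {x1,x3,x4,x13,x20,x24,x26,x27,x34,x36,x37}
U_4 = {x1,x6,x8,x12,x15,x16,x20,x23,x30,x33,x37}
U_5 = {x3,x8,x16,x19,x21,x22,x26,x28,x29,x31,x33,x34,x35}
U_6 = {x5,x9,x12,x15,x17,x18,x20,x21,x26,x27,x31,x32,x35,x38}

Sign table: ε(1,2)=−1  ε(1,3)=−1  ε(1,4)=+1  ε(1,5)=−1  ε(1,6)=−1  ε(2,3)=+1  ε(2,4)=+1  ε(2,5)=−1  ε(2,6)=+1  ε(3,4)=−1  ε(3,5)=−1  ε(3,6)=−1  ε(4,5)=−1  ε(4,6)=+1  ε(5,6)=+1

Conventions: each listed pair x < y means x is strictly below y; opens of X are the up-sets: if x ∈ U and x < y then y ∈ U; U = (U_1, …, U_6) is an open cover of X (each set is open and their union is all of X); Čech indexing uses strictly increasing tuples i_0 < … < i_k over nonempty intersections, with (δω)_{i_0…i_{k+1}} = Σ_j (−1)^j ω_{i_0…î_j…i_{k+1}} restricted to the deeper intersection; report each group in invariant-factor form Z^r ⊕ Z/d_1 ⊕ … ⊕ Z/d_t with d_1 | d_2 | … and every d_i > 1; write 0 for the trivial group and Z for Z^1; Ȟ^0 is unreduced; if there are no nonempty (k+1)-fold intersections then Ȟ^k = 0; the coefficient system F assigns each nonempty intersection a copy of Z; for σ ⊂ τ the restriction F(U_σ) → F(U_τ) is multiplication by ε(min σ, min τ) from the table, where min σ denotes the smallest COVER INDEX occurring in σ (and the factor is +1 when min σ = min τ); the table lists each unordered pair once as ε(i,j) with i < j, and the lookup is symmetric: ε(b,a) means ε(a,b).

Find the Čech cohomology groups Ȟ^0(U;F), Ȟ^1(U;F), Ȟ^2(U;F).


Ȟ^0 ≅ 0, Ȟ^1 ≅ Z/2 and Ȟ^2 ≅ Z

intersection data:
  U12={x4,x10,x18} U13={x1,x4,x36} U14={x1,x6,x16} U15={x16,x22,x35} U16={x18,x32,x35} U23={x3,x4,x13} U24={x8,x12,x23} U25={x3,x8,x19} U26={x12,x17,x18} U34={x1,x20,x37} U35={x3,x26,x34} U36={x20,x26,x27} U45={x8,x16,x33} U46={x12,x15,x20} U56={x21,x26,x31,x35}
  U123={x4} U126={x18} U134={x1} U145={x16} U156={x35} U235={x3} U245={x8} U246={x12} U346={x20} U356={x26}
C dims 6,15,10; δ0: rk 6, SNF 1^5·2; δ1: rk 9, SNF 1^9
Ȟ^0 = (6 − 6) − 0 = 0, so Ȟ^0 ≅ 0
Ȟ^1 = (15 − 9) − 6 = 0 plus torsion [2], so Ȟ^1 ≅ Z/2
Ȟ^2 = (10 − 0) − 9 = 1, so Ȟ^2 ≅ Z


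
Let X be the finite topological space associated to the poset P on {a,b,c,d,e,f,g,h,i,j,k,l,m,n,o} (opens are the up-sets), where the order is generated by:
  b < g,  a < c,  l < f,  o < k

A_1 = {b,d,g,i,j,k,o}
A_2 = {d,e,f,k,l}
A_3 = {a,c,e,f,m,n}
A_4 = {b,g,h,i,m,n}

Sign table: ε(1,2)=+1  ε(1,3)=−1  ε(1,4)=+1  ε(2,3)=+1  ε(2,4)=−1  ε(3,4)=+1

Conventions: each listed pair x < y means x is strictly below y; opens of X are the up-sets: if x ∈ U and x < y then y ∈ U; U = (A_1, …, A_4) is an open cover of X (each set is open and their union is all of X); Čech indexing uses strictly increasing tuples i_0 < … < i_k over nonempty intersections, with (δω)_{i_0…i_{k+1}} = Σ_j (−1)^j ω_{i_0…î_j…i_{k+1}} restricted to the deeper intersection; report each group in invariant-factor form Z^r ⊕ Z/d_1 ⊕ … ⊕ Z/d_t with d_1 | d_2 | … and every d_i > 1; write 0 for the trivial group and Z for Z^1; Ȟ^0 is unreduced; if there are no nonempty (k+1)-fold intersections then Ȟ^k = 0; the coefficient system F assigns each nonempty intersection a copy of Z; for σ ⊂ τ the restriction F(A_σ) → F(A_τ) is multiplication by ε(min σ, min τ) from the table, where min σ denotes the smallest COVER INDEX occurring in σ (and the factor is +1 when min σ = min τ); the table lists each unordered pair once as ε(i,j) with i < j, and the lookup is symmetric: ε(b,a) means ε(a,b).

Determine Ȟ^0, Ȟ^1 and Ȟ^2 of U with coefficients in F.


Ȟ^0 ≅ Z; Ȟ^1 ≅ Z; Ȟ^2 ≅ 0

nerve of the cover:
  A12={d,k} A14={b,g,i} A23={e,f} A34={m,n}
C dims 4,4; δ0: rk 3, SNF 1^3
Ȟ^0 = (4 − 3) − 0 = 1, so Ȟ^0 ≅ Z
Ȟ^1 = (4 − 0) − 3 = 1, so Ȟ^1 ≅ Z
Ȟ^2 = (0 − 0) − 0 = 0, so Ȟ^2 ≅ 0


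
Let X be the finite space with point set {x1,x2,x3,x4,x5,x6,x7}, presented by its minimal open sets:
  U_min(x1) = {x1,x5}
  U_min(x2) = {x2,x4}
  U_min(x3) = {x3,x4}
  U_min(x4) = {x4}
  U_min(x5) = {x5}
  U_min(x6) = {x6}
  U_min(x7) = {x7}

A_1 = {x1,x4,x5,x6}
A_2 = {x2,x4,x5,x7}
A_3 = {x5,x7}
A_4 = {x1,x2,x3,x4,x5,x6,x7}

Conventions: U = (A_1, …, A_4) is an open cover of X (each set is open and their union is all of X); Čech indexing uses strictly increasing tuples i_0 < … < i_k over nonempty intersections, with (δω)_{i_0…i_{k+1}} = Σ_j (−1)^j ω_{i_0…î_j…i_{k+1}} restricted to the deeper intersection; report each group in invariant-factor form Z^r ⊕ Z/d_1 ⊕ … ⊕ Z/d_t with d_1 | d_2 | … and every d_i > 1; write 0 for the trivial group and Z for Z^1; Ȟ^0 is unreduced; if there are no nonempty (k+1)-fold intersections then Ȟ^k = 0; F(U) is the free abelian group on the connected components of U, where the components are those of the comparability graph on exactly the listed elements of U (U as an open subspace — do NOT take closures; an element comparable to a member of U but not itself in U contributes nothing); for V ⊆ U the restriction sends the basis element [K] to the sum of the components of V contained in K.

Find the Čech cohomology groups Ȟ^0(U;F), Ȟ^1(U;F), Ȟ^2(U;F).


nonempty overlaps:
  A12={x4,x5} A13={x5} A14={x1,x4,x5,x6} A23={x5,x7} A24={x2,x4,x5,x7} A34={x5,x7}
  A123={x5} A124={x4,x5} A134={x5} A234={x5,x7}
  A1234={x5}
components per intersection:
  A1: {x1,x5} {x4} {x6}
  A2: {x2,x4} {x5} {x7}
  A3: {x5} {x7}
  A4: {x1,x5} {x2,x3,x4} {x6} {x7}
  A12: {x4} {x5}
  A13: {x5}
  A14: {x1,x5} {x4} {x6}
  A23: {x5} {x7}
  A24: {x2,x4} {x5} {x7}
  A34: {x5} {x7}
  A123: {x5}
  A124: {x4} {x5}
  A134: {x5}
  A234: {x5} {x7}
  A1234: {x5}
C dims 12,13,6,1; δ0: rk 8, SNF 1^8; δ1: rk 5, SNF 1^5; δ2: rk 1, SNF 1^1
degree 0: 12−8−0 = 4 → Ȟ^0 ≅ Z^4
degree 1: 13−5−8 = 0 → Ȟ^1 ≅ 0
degree 2: 6−1−5 = 0 → Ȟ^2 ≅ 0

Ȟ^0 ≅ Z^4, Ȟ^1 ≅ 0, Ȟ^2 ≅ 0


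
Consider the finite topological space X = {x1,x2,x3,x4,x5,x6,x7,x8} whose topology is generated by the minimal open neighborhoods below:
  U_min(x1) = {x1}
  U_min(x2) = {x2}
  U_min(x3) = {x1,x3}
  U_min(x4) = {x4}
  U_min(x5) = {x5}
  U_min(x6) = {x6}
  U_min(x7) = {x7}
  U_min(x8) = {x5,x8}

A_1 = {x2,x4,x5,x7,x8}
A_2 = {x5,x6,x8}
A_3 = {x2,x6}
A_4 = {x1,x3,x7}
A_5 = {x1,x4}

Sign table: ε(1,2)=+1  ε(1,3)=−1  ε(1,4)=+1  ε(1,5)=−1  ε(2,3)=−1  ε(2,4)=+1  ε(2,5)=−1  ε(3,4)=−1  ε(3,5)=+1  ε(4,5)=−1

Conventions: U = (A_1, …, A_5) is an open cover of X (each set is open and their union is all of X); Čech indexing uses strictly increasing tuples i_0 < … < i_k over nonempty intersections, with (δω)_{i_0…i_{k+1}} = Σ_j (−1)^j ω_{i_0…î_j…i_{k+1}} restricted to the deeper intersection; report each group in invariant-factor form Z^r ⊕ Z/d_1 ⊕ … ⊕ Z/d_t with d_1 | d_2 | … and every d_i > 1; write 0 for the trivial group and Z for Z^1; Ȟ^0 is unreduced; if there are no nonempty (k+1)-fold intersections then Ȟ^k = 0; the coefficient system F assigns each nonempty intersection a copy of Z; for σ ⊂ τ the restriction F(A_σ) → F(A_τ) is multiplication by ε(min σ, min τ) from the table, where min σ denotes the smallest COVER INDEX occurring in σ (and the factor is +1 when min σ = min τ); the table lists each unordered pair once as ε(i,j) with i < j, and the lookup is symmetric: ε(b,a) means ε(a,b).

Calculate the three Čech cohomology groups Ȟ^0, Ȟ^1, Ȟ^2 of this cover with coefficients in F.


nonempty intersections:
  A12={x5,x8} A13={x2} A14={x7} A15={x4} A23={x6} A45={x1}
C dims 5,6; δ0: rk 4, SNF 1^4
Ȟ^0: (5−4)−0=1 ⇒ Z
Ȟ^1: (6−0)−4=2 ⇒ Z^2
Ȟ^2: (0−0)−0=0 ⇒ 0

Ȟ^0 ≅ Z,  Ȟ^1 ≅ Z^2,  Ȟ^2 ≅ 0


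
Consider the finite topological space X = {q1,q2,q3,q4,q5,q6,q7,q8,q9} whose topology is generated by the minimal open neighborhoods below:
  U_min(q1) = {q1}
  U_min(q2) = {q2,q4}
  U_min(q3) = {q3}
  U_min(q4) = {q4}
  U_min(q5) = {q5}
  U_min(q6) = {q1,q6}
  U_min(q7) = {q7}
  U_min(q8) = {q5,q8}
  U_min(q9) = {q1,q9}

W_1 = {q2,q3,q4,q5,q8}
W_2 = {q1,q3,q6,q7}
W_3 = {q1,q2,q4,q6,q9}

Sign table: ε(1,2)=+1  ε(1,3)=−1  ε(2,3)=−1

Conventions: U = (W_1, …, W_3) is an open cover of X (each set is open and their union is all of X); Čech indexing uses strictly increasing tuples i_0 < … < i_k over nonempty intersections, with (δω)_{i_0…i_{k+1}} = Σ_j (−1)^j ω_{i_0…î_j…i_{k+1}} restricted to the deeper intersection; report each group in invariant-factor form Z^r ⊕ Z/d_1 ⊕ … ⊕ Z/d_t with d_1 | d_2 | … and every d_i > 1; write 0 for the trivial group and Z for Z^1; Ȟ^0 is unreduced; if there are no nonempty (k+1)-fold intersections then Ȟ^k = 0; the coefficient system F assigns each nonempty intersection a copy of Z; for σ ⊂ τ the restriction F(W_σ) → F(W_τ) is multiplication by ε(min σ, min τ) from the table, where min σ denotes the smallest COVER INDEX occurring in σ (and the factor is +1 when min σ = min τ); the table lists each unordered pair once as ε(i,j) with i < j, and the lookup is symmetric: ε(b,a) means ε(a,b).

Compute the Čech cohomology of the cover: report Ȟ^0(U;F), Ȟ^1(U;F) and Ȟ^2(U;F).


nerve of the cover:
  W12={q3} W13={q2,q4} W23={q1,q6}
C dims 3,3; δ0: rk 2, SNF 1^2
Ȟ^0 = (3 − 2) − 0 = 1, so Ȟ^0 ≅ Z
Ȟ^1 = (3 − 0) − 2 = 1, so Ȟ^1 ≅ Z
Ȟ^2 = (0 − 0) − 0 = 0, so Ȟ^2 ≅ 0

Ȟ^0(U;F) ≅ Z; Ȟ^1(U;F) ≅ Z; Ȟ^2(U;F) ≅ 0


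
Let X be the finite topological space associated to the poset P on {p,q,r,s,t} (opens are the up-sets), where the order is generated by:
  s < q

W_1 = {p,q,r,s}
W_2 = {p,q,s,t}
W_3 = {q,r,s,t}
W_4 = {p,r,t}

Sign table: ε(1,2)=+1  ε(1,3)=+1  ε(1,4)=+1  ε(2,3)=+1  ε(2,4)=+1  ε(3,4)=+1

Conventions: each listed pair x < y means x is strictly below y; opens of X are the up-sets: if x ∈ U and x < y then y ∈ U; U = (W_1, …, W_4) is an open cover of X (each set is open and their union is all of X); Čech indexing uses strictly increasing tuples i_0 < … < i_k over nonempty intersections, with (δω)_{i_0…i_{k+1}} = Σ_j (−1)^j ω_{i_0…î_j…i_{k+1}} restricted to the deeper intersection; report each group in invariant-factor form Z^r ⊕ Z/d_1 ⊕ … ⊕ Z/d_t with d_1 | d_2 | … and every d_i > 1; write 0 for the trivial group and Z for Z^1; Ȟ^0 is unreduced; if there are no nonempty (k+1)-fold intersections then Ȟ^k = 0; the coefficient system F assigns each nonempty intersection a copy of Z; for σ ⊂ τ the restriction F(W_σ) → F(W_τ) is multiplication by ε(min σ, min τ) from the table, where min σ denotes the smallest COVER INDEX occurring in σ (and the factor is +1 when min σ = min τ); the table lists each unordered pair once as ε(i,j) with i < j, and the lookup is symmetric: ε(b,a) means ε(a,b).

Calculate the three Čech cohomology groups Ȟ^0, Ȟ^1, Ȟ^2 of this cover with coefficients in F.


Ȟ^0 = Z, Ȟ^1 = 0, Ȟ^2 = Z

nonempty intersections:
  W12={p,q,s} W13={q,r,s} W14={p,r} W23={q,s,t} W24={p,t} W34={r,t}
  W123={q,s} W124={p} W134={r} W234={t}
C dims 4,6,4; δ0: rk 3, SNF 1^3; δ1: rk 3, SNF 1^3
Ȟ^0: (4−3)−0=1 ⇒ Z
Ȟ^1: (6−3)−3=0 ⇒ 0
Ȟ^2: (4−0)−3=1 ⇒ Z


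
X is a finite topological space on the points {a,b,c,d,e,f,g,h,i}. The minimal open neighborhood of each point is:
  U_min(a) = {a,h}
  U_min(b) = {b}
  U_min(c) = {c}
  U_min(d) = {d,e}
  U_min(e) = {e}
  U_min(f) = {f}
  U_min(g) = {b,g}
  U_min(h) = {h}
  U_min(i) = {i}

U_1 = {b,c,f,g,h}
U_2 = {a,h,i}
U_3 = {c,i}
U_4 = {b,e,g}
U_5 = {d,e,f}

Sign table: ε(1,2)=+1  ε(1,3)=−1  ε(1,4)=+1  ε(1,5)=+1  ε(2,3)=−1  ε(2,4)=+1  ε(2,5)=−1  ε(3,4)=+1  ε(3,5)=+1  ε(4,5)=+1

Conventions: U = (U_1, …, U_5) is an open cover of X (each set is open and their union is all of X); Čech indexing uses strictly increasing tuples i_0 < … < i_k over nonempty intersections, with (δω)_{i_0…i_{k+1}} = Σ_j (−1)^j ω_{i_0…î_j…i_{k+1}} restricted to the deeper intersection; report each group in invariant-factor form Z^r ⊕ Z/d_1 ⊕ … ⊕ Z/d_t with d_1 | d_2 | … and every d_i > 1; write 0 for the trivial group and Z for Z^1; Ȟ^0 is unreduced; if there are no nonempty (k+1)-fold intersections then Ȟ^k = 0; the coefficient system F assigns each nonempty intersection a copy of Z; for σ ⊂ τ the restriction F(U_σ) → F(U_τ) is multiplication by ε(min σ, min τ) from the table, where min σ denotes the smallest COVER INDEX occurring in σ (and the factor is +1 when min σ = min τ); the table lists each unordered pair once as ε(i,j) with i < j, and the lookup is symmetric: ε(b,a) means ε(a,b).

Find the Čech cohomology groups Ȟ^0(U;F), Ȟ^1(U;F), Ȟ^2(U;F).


cover nerve:
  U12={h} U13={c} U14={b,g} U15={f} U23={i} U45={e}
C dims 5,6; δ0: rk 4, SNF 1^4
Ȟ^0: (5−4)−0=1 ⇒ Z
Ȟ^1: (6−0)−4=2 ⇒ Z^2
Ȟ^2: (0−0)−0=0 ⇒ 0

Ȟ^0 ≅ Z, Ȟ^1 ≅ Z^2 and Ȟ^2 ≅ 0
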